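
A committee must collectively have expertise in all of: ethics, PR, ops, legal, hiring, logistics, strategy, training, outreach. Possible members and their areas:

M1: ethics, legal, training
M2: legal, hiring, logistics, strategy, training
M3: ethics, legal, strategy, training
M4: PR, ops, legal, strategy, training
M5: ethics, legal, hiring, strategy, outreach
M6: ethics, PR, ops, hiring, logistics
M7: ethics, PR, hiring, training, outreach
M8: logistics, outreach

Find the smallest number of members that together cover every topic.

3

M1, M5, M6 together cover {ethics, PR, ops, legal, hiring, logistics, strategy, training, outreach} — every topic.
No 2 of the 8 members cover everything (all 28 pairs fall short), so 3 is minimum.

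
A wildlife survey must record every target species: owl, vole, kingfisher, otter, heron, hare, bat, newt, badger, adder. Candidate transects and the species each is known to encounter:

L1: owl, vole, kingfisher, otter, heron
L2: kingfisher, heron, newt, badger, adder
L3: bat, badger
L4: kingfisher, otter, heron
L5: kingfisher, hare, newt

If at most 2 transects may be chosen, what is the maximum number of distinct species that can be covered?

8

Choosing L1, L2 covers {owl, vole, kingfisher, otter, heron, newt, badger, adder} — 8 species.
No choice of 2 transects does better; here hare, bat are left uncovered.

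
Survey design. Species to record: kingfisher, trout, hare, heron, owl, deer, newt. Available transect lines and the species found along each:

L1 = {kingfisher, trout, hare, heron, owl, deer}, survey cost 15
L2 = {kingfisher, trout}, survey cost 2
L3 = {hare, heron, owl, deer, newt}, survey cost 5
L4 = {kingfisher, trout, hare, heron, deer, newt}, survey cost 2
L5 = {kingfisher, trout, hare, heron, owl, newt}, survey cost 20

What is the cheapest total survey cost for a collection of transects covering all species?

7

L2, L3 cover every species at survey cost 2 + 5 = 7.
Any cover uses at least 2 transects; among all covering selections none totals below 7.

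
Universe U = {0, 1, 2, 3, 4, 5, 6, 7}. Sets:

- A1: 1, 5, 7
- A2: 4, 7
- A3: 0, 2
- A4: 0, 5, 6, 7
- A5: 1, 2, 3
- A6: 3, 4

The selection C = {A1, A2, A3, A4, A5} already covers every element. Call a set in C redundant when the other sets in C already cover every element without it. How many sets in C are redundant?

2

Drop A1: the rest still cover every element — redundant.
Drop A2: 4 uncovered — not redundant.
Drop A3: the rest still cover every element — redundant.
Drop A4: 6 uncovered — not redundant.
Drop A5: 3 uncovered — not redundant.
2 redundant: A1, A3.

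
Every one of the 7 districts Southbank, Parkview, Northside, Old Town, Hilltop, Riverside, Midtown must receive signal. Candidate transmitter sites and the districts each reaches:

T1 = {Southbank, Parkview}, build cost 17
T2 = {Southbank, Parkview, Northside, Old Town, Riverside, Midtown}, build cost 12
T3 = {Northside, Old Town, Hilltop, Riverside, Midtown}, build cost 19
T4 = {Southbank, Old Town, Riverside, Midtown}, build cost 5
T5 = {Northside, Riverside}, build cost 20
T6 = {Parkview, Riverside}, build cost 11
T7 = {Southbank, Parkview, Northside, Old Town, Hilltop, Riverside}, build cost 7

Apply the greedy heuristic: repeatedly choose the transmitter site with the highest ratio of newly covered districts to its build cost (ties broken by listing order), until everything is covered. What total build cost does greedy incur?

Pick 1: T7 adds 6 new (Southbank, Parkview, Northside, Old Town, Hilltop, Riverside) at build cost 7 (ratio 6/7).
Pick 2: T4 adds 1 new (Midtown) at build cost 5 (ratio 1/5).
Greedy total build cost: 7 + 5 = 12.

12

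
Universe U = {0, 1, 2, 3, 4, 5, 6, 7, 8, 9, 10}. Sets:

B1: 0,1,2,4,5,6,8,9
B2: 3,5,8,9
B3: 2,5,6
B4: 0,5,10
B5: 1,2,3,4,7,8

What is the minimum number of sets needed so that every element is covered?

B1, B4, B5 together cover {0, 1, 2, 3, 4, 5, 6, 7, 8, 9, 10} — every element.
No 2 of the 5 sets cover everything (all 10 pairs fall short), so 3 is minimum.

3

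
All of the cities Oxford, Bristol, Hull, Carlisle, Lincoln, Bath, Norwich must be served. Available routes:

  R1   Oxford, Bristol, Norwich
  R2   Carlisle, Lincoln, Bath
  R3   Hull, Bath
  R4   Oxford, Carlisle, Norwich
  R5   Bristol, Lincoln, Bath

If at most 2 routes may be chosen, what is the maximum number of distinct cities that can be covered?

Choosing R1, R2 covers {Oxford, Bristol, Carlisle, Lincoln, Bath, Norwich} — 6 cities.
No choice of 2 routes does better; here Hull is left uncovered.

6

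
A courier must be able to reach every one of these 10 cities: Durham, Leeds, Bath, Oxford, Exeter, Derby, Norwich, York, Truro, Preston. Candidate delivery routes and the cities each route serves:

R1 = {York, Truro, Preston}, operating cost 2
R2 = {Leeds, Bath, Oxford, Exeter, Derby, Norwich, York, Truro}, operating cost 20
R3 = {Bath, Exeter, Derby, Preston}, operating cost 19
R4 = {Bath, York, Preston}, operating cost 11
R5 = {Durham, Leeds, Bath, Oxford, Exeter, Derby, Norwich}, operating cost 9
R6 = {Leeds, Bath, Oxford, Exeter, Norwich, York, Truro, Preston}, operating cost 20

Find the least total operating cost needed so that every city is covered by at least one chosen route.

11

R1, R5 cover every city at operating cost 2 + 9 = 11.
Any cover uses at least 2 routes; among all covering selections none totals below 11.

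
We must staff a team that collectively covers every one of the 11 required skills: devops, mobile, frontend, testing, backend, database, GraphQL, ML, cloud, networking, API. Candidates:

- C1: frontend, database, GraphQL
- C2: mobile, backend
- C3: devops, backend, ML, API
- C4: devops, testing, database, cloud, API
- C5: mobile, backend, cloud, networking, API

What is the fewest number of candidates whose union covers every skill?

4

C1, C3, C4, C5 together cover {devops, mobile, frontend, testing, backend, database, GraphQL, ML, cloud, networking, API} — every skill.
No 3 of the 5 candidates cover everything (all 10 triples fall short), so 4 is minimum.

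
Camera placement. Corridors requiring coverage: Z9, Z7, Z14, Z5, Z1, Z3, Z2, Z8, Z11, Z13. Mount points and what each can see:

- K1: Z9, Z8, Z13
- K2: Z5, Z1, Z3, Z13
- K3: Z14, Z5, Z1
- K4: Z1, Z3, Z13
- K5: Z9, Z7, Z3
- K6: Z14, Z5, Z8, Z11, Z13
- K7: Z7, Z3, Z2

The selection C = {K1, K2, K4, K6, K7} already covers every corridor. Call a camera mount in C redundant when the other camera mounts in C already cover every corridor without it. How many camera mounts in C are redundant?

Drop K1: Z9 uncovered — not redundant.
Drop K2: the rest still cover every corridor — redundant.
Drop K4: the rest still cover every corridor — redundant.
Drop K6: Z14, Z11 uncovered — not redundant.
Drop K7: Z7, Z2 uncovered — not redundant.
2 redundant: K2, K4.

2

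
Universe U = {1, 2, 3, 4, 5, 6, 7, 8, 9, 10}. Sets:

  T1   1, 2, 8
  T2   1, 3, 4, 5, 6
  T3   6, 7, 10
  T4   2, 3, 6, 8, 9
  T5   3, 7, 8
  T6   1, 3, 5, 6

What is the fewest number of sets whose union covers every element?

T2, T3, T4 together cover {1, 2, 3, 4, 5, 6, 7, 8, 9, 10} — every element.
No 2 of the 6 sets cover everything (all 15 pairs fall short), so 3 is minimum.

3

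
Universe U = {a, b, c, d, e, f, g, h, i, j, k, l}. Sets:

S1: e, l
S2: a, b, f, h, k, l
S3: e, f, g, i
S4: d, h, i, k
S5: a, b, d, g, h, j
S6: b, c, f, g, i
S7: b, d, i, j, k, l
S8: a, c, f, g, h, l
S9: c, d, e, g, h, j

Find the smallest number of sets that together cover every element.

3

S1, S7, S8 together cover {a, b, c, d, e, f, g, h, i, j, k, l} — every element.
No 2 of the 9 sets cover everything (all 36 pairs fall short), so 3 is minimum.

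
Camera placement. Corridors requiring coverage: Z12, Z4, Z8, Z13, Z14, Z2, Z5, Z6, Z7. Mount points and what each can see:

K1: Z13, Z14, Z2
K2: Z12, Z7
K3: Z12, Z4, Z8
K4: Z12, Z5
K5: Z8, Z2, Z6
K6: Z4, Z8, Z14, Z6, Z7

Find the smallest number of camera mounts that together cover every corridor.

3

K1, K4, K6 together cover {Z12, Z4, Z8, Z13, Z14, Z2, Z5, Z6, Z7} — every corridor.
No 2 of the 6 camera mounts cover everything (all 15 pairs fall short), so 3 is minimum.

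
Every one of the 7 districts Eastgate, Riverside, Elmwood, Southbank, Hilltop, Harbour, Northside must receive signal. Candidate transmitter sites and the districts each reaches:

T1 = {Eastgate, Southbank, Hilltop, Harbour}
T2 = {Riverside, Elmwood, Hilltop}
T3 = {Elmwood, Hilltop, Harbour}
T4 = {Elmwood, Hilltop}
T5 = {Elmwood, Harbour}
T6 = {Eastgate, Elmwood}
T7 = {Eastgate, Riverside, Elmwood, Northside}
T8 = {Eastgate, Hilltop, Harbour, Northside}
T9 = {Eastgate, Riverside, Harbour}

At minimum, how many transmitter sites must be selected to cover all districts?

2

T1, T7 together cover {Eastgate, Riverside, Elmwood, Southbank, Hilltop, Harbour, Northside} — every district.
No single transmitter site contains all 7 districts, so 2 is optimal.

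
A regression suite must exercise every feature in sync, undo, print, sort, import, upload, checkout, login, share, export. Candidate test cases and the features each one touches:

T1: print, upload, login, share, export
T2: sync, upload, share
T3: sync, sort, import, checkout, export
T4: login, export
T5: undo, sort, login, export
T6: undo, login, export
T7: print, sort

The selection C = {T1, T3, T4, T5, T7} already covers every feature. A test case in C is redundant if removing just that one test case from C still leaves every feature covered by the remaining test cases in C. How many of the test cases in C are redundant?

2

Drop T1: upload, share uncovered — not redundant.
Drop T3: sync, import, checkout uncovered — not redundant.
Drop T4: the rest still cover every feature — redundant.
Drop T5: undo uncovered — not redundant.
Drop T7: the rest still cover every feature — redundant.
2 redundant: T4, T7.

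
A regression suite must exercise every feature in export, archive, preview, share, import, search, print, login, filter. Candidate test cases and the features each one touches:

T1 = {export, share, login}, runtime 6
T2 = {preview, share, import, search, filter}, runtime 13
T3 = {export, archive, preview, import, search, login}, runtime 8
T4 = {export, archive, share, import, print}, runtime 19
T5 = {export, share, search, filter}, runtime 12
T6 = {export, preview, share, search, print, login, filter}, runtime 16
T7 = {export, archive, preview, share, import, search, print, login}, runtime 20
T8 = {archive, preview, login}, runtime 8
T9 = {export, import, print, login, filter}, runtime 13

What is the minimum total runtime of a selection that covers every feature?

T3, T6 cover every feature at runtime 8 + 16 = 24.
Any cover uses at least 2 test cases; among all covering selections none totals below 24.

24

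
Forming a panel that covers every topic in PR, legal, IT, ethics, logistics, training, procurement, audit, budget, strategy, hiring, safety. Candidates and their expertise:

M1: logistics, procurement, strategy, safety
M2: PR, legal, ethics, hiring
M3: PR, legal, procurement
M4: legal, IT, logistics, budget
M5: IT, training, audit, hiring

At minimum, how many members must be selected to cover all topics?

M1, M2, M4, M5 together cover {PR, legal, IT, ethics, logistics, training, procurement, audit, budget, strategy, hiring, safety} — every topic.
No 3 of the 5 members cover everything (all 10 triples fall short), so 4 is minimum.

4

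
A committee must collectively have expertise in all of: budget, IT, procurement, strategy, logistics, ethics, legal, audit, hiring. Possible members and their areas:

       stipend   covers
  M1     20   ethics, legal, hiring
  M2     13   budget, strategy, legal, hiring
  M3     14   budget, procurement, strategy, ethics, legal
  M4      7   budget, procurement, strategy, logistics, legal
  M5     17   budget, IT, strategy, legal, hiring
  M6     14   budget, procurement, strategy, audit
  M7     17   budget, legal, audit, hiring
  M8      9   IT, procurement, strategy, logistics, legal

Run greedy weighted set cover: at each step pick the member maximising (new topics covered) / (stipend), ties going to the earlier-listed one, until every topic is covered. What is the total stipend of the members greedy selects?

Pick 1: M4 adds 5 new (budget, procurement, strategy, logistics, legal) at stipend 7 (ratio 5/7).
Pick 2: M5 adds 2 new (IT, hiring) at stipend 17 (ratio 2/17).
Pick 3: M3 adds 1 new (ethics) at stipend 14 (ratio 1/14).
Pick 4: M6 adds 1 new (audit) at stipend 14 (ratio 1/14).
Greedy total stipend: 7 + 17 + 14 + 14 = 52. (The true optimum is 40, so greedy overshoots here.)

52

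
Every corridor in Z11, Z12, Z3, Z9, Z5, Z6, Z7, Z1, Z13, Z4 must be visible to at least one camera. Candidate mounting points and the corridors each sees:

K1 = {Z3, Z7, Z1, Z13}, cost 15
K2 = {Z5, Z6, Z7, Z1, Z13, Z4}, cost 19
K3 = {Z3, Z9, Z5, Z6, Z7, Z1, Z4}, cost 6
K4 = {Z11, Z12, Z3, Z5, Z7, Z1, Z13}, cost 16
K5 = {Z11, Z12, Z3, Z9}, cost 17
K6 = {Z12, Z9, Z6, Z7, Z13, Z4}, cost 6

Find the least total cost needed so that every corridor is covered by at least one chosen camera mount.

K3, K4 cover every corridor at cost 6 + 16 = 22.
Any cover uses at least 2 camera mounts; among all covering selections none totals below 22.
Greedy by coverage-per-cost would pick K3, K6, K4 for 28 — worse than the optimum 22.

22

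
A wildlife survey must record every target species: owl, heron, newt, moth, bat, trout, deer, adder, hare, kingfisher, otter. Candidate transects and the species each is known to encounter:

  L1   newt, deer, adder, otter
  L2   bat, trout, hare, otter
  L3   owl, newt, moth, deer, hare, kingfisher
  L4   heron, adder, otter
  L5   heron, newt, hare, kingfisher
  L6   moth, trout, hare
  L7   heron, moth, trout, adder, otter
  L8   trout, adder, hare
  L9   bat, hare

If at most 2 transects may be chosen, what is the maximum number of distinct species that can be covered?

Choosing L3, L7 covers {owl, heron, newt, moth, trout, deer, adder, hare, kingfisher, otter} — 10 species.
No choice of 2 transects does better; here bat is left uncovered.

10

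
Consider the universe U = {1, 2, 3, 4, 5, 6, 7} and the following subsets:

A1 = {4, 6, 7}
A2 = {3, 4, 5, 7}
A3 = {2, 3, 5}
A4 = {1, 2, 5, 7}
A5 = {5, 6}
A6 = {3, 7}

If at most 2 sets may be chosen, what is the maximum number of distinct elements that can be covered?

Choosing A1, A3 covers {2, 3, 4, 5, 6, 7} — 6 elements.
No choice of 2 sets does better; here 1 is left uncovered.

6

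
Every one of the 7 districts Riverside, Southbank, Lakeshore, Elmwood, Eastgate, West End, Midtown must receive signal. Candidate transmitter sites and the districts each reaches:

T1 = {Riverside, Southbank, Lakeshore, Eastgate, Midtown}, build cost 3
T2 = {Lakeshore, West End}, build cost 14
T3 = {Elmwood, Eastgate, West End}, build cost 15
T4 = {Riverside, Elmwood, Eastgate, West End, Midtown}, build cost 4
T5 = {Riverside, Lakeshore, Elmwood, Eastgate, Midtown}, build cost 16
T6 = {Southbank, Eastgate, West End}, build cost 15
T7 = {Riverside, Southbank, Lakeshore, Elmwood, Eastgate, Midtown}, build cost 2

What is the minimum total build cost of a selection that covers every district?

T4, T7 cover every district at build cost 4 + 2 = 6.
Any cover uses at least 2 transmitter sites; among all covering selections none totals below 6.

6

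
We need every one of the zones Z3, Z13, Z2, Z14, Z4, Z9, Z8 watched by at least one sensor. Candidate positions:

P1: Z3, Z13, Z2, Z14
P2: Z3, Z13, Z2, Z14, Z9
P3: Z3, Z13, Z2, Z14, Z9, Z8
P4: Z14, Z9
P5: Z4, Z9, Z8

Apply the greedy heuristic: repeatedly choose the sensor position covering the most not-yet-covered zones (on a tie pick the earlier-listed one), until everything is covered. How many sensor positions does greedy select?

Pick 1: P3 covers 6 new zones (Z3, Z13, Z2, Z14, Z9, Z8).
Pick 2: P5 covers 1 new zones (Z4).
Greedy uses 2 sensor positions.

2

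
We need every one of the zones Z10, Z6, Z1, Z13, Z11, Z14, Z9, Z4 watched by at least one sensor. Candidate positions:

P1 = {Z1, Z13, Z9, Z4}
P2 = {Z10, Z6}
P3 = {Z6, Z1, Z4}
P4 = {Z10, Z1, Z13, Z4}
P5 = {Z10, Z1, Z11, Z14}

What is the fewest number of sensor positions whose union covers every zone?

3

P1, P2, P5 together cover {Z10, Z6, Z1, Z13, Z11, Z14, Z9, Z4} — every zone.
No 2 of the 5 sensor positions cover everything (all 10 pairs fall short), so 3 is minimum.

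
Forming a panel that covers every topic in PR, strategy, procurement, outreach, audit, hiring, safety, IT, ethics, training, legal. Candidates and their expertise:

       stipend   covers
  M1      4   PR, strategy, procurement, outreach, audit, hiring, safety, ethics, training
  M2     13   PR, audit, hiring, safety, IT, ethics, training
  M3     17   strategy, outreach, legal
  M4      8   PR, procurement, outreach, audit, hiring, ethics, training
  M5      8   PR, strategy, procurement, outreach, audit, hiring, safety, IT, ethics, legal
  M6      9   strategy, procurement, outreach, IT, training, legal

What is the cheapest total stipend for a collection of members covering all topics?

12

M1, M5 cover every topic at stipend 4 + 8 = 12.
Any cover uses at least 2 members; among all covering selections none totals below 12.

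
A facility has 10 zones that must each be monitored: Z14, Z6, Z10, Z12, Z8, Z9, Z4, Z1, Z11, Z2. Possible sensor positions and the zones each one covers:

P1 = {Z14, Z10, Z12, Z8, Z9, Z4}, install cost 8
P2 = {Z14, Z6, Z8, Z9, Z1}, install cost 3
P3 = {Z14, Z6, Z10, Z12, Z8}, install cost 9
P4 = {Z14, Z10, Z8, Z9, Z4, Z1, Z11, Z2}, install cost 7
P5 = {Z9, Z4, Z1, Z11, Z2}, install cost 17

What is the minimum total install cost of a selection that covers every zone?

P3, P4 cover every zone at install cost 9 + 7 = 16.
Any cover uses at least 2 sensor positions; among all covering selections none totals below 16.
Greedy by coverage-per-install cost would pick P2, P4, P1 for 18 — worse than the optimum 16.

16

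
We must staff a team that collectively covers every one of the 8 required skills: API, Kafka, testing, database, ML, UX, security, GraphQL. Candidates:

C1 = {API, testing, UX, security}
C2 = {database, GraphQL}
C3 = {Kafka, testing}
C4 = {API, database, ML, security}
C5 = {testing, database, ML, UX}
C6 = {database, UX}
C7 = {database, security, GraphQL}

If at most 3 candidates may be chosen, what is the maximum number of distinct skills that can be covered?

Choosing C1, C2, C3 covers {API, Kafka, testing, database, UX, security, GraphQL} — 7 skills.
No choice of 3 candidates does better; here ML is left uncovered.

7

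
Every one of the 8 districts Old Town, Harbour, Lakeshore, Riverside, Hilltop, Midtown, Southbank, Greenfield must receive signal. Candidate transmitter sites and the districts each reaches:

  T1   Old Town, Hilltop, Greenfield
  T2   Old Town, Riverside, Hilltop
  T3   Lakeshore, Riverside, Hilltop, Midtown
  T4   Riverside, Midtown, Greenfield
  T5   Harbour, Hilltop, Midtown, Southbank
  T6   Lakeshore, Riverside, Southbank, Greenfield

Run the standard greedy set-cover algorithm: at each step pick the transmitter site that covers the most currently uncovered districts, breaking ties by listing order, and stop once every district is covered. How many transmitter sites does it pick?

Pick 1: T3 covers 4 new districts (Lakeshore, Riverside, Hilltop, Midtown).
Pick 2: T1 covers 2 new districts (Old Town, Greenfield).
Pick 3: T5 covers 2 new districts (Harbour, Southbank).
Greedy uses 3 transmitter sites.

3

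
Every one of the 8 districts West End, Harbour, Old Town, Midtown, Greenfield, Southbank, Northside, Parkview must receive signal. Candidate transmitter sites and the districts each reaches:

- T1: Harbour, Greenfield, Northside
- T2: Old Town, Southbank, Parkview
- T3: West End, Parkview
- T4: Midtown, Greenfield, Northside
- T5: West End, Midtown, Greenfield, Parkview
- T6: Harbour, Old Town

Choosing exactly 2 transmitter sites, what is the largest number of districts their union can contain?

6

Choosing T1, T2 covers {Harbour, Old Town, Greenfield, Southbank, Northside, Parkview} — 6 districts.
No choice of 2 transmitter sites does better; here West End, Midtown are left uncovered.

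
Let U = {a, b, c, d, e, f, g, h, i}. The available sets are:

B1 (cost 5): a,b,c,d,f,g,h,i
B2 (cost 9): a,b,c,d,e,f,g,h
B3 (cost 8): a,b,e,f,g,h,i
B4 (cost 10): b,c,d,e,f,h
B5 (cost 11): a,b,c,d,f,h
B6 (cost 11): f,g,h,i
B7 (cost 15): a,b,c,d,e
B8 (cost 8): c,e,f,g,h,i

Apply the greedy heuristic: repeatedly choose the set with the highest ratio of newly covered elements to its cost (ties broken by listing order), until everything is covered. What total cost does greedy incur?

Pick 1: B1 adds 8 new (a, b, c, d, f, g, h, i) at cost 5 (ratio 8/5).
Pick 2: B3 adds 1 new (e) at cost 8 (ratio 1/8).
Greedy total cost: 5 + 8 = 13.

13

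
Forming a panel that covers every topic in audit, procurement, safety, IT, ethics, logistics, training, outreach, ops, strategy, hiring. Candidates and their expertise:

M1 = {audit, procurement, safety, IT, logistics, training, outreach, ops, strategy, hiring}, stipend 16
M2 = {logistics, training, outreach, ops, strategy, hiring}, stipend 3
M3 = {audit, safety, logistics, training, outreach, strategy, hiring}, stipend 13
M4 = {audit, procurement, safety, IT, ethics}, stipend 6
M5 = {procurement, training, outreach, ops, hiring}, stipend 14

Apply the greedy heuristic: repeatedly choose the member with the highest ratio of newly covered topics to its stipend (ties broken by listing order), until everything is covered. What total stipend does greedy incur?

9

Pick 1: M2 adds 6 new (logistics, training, outreach, ops, strategy, hiring) at stipend 3 (ratio 6/3).
Pick 2: M4 adds 5 new (audit, procurement, safety, IT, ethics) at stipend 6 (ratio 5/6).
Greedy total stipend: 3 + 6 = 9.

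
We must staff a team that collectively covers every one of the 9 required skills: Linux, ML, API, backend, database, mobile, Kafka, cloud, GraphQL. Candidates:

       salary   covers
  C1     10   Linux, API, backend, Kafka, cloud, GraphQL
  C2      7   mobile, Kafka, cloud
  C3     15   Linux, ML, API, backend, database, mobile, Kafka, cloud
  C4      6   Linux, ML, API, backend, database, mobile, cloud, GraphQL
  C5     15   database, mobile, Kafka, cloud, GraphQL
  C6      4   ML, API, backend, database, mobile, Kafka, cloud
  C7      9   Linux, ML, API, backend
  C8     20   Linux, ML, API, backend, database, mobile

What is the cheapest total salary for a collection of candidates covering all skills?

C4, C6 cover every skill at salary 6 + 4 = 10.
Any cover uses at least 2 candidates; among all covering selections none totals below 10.

10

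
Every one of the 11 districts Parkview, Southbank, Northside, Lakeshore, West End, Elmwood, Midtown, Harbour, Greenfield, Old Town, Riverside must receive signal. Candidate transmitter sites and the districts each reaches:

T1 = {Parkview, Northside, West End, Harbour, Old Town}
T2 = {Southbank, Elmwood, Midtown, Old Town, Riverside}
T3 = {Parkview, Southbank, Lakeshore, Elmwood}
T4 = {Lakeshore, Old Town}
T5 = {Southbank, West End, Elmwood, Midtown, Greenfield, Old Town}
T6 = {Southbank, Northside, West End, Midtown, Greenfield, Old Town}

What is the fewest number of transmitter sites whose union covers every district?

T1, T2, T3, T5 together cover {Parkview, Southbank, Northside, Lakeshore, West End, Elmwood, Midtown, Harbour, Greenfield, Old Town, Riverside} — every district.
No 3 of the 6 transmitter sites cover everything (all 20 triples fall short), so 4 is minimum.

4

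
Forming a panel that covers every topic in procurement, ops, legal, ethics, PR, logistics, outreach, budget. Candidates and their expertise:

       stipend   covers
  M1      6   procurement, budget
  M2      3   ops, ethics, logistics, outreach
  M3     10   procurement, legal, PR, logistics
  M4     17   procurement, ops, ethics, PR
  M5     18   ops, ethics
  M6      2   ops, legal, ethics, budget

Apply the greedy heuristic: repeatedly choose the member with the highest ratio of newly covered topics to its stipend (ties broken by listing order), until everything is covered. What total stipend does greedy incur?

Pick 1: M6 adds 4 new (ops, legal, ethics, budget) at stipend 2 (ratio 4/2).
Pick 2: M2 adds 2 new (logistics, outreach) at stipend 3 (ratio 2/3).
Pick 3: M3 adds 2 new (procurement, PR) at stipend 10 (ratio 2/10).
Greedy total stipend: 2 + 3 + 10 = 15.

15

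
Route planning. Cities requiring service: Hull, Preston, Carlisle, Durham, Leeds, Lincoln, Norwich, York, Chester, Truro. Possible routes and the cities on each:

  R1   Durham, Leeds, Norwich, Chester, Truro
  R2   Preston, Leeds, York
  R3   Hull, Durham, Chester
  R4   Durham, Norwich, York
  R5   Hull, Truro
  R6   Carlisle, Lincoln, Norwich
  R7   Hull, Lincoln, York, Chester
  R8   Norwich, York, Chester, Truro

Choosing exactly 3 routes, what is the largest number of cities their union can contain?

Choosing R1, R2, R6 covers {Preston, Carlisle, Durham, Leeds, Lincoln, Norwich, York, Chester, Truro} — 9 cities.
No choice of 3 routes does better; here Hull is left uncovered.

9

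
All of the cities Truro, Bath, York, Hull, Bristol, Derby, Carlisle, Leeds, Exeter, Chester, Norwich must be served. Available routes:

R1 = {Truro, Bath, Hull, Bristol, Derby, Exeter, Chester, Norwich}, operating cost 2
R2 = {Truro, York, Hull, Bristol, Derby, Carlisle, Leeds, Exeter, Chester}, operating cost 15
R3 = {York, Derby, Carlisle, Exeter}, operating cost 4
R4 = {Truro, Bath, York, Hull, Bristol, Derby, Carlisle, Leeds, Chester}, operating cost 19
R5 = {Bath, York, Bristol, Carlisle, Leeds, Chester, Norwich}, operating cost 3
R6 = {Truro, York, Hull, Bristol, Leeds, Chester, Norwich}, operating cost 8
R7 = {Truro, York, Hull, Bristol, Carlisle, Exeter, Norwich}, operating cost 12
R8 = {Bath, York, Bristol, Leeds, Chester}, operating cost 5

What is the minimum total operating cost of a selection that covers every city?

5

R1, R5 cover every city at operating cost 2 + 3 = 5.
Any cover uses at least 2 routes; among all covering selections none totals below 5.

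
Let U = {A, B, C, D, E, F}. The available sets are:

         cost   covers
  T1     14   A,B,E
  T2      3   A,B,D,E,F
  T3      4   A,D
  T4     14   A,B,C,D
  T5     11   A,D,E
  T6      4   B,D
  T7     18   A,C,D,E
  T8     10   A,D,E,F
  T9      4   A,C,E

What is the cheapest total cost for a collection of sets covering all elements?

7

T2, T9 cover every element at cost 3 + 4 = 7.
Any cover uses at least 2 sets; among all covering selections none totals below 7.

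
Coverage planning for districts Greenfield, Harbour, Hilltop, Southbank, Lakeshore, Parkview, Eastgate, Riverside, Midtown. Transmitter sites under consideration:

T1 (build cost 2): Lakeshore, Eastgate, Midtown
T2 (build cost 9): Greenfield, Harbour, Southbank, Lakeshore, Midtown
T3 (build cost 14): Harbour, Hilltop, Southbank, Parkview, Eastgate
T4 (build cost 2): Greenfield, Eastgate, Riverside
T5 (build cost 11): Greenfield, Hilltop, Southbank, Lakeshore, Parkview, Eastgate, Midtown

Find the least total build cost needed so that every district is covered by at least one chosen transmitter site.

T1, T3, T4 cover every district at build cost 2 + 14 + 2 = 18.
Any cover uses at least 3 transmitter sites; among all covering selections none totals below 18.

18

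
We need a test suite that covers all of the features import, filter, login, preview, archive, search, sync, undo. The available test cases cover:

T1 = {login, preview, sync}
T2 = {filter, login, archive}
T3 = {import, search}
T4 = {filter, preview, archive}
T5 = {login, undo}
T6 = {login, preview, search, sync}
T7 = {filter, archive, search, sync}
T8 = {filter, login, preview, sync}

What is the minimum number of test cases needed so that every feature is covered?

4

T1, T2, T3, T5 together cover {import, filter, login, preview, archive, search, sync, undo} — every feature.
No 3 of the 8 test cases cover everything (all 56 triples fall short), so 4 is minimum.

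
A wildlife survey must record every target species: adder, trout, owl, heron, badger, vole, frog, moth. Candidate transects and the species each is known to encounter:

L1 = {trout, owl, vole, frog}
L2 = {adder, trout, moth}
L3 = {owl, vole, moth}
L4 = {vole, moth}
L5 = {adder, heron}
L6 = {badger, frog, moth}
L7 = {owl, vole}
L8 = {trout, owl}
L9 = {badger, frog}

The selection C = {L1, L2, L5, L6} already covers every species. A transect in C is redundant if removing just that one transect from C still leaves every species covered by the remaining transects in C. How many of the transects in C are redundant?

1

Drop L1: owl, vole uncovered — not redundant.
Drop L2: the rest still cover every species — redundant.
Drop L5: heron uncovered — not redundant.
Drop L6: badger uncovered — not redundant.
1 redundant: L2.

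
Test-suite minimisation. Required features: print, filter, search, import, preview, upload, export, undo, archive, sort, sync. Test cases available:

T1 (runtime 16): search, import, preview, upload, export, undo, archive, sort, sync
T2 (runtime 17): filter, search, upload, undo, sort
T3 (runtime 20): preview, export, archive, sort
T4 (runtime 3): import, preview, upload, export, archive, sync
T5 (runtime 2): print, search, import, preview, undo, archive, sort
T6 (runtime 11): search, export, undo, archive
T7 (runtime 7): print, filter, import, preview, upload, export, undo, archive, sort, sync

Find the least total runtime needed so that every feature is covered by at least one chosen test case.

T5, T7 cover every feature at runtime 2 + 7 = 9.
Any cover uses at least 2 test cases; among all covering selections none totals below 9.
Greedy by coverage-per-runtime would pick T5, T4, T7 for 12 — worse than the optimum 9.

9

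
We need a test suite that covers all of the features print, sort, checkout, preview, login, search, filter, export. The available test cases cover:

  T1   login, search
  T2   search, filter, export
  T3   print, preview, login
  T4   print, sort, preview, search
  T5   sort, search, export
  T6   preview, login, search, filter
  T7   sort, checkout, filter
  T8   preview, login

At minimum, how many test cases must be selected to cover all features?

3

T2, T3, T7 together cover {print, sort, checkout, preview, login, search, filter, export} — every feature.
No 2 of the 8 test cases cover everything (all 28 pairs fall short), so 3 is minimum.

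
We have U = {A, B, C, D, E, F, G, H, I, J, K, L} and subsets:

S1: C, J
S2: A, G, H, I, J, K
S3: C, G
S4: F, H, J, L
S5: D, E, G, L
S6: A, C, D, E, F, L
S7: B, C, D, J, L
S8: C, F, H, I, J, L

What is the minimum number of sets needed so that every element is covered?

3

S2, S6, S7 together cover {A, B, C, D, E, F, G, H, I, J, K, L} — every element.
No 2 of the 8 sets cover everything (all 28 pairs fall short), so 3 is minimum.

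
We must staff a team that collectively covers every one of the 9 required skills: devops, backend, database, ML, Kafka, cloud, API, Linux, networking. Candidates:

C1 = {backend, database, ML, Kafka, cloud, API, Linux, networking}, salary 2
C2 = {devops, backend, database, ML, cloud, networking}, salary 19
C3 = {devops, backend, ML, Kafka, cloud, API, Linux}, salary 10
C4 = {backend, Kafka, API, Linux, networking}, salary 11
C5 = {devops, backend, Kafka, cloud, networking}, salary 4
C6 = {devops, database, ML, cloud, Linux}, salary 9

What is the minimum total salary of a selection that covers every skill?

6

C1, C5 cover every skill at salary 2 + 4 = 6.
Any cover uses at least 2 candidates; among all covering selections none totals below 6.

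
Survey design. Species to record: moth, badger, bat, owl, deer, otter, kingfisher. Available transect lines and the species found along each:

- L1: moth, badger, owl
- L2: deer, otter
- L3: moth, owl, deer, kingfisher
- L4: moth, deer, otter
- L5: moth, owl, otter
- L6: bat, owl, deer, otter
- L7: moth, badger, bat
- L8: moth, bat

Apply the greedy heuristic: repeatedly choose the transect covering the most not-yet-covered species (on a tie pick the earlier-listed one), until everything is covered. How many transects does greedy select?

3

Pick 1: L3 covers 4 new species (moth, owl, deer, kingfisher).
Pick 2: L6 covers 2 new species (bat, otter).
Pick 3: L1 covers 1 new species (badger).
Greedy uses 3 transects.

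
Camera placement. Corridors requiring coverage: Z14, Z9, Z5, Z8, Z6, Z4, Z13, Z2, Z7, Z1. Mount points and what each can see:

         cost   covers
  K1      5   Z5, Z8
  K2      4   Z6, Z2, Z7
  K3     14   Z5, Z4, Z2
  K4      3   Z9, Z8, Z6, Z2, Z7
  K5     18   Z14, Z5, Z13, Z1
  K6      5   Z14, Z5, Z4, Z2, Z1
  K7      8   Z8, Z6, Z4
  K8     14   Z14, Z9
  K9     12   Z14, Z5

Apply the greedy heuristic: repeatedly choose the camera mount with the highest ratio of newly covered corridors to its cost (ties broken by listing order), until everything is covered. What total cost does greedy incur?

Pick 1: K4 adds 5 new (Z9, Z8, Z6, Z2, Z7) at cost 3 (ratio 5/3).
Pick 2: K6 adds 4 new (Z14, Z5, Z4, Z1) at cost 5 (ratio 4/5).
Pick 3: K5 adds 1 new (Z13) at cost 18 (ratio 1/18).
Greedy total cost: 3 + 5 + 18 = 26.

26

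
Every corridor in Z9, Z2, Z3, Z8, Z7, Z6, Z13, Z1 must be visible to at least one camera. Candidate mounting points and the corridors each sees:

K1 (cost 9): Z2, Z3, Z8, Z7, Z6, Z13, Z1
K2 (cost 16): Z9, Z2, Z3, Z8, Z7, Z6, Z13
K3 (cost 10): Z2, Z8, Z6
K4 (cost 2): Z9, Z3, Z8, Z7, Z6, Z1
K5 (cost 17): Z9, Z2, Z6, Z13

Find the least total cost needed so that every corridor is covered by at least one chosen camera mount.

K1, K4 cover every corridor at cost 9 + 2 = 11.
Any cover uses at least 2 camera mounts; among all covering selections none totals below 11.

11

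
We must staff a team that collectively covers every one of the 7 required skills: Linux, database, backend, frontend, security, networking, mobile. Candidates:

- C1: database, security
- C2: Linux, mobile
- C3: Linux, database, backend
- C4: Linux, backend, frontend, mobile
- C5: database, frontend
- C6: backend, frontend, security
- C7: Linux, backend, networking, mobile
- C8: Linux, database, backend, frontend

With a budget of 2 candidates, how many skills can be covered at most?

6

Choosing C1, C4 covers {Linux, database, backend, frontend, security, mobile} — 6 skills.
No choice of 2 candidates does better; here networking is left uncovered.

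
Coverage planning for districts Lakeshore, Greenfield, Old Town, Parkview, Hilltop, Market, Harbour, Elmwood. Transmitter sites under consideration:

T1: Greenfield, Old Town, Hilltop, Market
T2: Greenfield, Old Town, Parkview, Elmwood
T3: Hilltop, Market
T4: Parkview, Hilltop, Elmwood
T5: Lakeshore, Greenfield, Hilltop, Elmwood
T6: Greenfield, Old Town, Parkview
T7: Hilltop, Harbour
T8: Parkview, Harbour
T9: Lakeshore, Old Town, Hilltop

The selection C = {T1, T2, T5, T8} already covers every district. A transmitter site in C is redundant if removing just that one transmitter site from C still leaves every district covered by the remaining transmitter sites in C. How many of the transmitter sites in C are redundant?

1

Drop T1: Market uncovered — not redundant.
Drop T2: the rest still cover every district — redundant.
Drop T5: Lakeshore uncovered — not redundant.
Drop T8: Harbour uncovered — not redundant.
1 redundant: T2.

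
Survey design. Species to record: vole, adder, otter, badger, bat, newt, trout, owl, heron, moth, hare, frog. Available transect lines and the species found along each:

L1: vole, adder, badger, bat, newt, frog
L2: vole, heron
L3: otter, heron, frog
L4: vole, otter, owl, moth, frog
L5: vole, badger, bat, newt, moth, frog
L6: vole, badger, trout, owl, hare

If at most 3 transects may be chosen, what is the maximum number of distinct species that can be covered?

11

Choosing L1, L3, L6 covers {vole, adder, otter, badger, bat, newt, trout, owl, heron, hare, frog} — 11 species.
No choice of 3 transects does better; here moth is left uncovered.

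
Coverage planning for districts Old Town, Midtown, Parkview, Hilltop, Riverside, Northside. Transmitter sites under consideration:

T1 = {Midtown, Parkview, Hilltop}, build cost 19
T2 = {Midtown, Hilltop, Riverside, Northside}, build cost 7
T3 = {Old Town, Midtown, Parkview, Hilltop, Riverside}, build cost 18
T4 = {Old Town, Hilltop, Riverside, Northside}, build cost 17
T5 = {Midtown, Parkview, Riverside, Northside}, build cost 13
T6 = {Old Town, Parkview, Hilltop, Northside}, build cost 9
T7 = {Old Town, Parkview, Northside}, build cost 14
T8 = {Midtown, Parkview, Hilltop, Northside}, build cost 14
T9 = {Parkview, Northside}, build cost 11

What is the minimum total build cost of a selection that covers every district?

T2, T6 cover every district at build cost 7 + 9 = 16.
Any cover uses at least 2 transmitter sites; among all covering selections none totals below 16.

16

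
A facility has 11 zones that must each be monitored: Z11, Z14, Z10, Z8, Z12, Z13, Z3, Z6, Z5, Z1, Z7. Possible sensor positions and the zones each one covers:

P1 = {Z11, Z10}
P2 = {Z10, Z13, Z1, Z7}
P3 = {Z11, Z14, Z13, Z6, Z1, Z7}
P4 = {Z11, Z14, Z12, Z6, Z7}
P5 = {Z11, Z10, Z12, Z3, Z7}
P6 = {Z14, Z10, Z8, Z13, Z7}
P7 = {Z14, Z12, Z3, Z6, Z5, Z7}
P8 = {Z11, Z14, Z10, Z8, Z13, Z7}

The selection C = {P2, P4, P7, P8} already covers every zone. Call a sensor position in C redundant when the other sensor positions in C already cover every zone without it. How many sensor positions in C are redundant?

Drop P2: Z1 uncovered — not redundant.
Drop P4: the rest still cover every zone — redundant.
Drop P7: Z3, Z5 uncovered — not redundant.
Drop P8: Z8 uncovered — not redundant.
1 redundant: P4.

1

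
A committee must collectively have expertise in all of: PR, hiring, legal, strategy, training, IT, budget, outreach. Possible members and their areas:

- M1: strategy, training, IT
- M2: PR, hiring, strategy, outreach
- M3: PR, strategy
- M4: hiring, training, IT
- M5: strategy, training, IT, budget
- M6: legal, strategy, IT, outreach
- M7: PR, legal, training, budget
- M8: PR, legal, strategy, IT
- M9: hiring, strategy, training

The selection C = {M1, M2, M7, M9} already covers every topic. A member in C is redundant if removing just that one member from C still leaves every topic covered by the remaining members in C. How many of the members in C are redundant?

1

Drop M1: IT uncovered — not redundant.
Drop M2: outreach uncovered — not redundant.
Drop M7: legal, budget uncovered — not redundant.
Drop M9: the rest still cover every topic — redundant.
1 redundant: M9.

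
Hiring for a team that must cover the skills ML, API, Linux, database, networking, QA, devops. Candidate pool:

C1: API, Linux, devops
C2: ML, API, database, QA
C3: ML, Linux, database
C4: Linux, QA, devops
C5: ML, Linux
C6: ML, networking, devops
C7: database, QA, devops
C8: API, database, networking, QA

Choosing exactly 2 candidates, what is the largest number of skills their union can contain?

6

Choosing C1, C2 covers {ML, API, Linux, database, QA, devops} — 6 skills.
No choice of 2 candidates does better; here networking is left uncovered.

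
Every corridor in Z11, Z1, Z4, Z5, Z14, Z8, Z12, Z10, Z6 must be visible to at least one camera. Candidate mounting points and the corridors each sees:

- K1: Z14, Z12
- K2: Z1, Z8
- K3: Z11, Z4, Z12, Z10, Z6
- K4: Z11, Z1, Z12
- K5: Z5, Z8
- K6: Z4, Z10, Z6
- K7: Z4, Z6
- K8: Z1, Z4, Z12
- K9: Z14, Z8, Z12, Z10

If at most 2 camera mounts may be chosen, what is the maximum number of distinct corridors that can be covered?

7

Choosing K2, K3 covers {Z11, Z1, Z4, Z8, Z12, Z10, Z6} — 7 corridors.
No choice of 2 camera mounts does better; here Z5, Z14 are left uncovered.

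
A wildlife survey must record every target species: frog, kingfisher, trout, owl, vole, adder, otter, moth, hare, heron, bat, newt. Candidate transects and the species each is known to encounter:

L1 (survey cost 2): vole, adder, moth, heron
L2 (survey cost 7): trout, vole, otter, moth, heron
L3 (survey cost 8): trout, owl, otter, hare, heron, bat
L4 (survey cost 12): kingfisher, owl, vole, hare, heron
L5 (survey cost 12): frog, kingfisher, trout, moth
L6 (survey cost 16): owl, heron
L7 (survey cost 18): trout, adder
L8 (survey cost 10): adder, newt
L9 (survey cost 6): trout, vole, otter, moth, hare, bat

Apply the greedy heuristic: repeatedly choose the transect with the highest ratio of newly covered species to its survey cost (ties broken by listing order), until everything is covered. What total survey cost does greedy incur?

Pick 1: L1 adds 4 new (vole, adder, moth, heron) at survey cost 2 (ratio 4/2).
Pick 2: L9 adds 4 new (trout, otter, hare, bat) at survey cost 6 (ratio 4/6).
Pick 3: L4 adds 2 new (kingfisher, owl) at survey cost 12 (ratio 2/12).
Pick 4: L8 adds 1 new (newt) at survey cost 10 (ratio 1/10).
Pick 5: L5 adds 1 new (frog) at survey cost 12 (ratio 1/12).
Greedy total survey cost: 2 + 6 + 12 + 10 + 12 = 42. (The true optimum is 32, so greedy overshoots here.)

42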